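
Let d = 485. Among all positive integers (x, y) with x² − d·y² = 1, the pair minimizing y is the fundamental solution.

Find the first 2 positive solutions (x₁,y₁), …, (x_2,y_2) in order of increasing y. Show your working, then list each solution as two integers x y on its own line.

d=485: √d = [22; 44] (ℓ=1, odd), read p_1/q_1
k=0  a_k=22  p_k/q_k = 22/1
k=1  a_k=44  p_k/q_k = 969/44
→ (969, 44).  Check: 969²=938961, 485·44²=938960, difference 1.
n=2: (969,44)∘(969,44) = (969·969+485·44·44, 969·44+44·969) = (1877921,85272)

969 44
1877921 85272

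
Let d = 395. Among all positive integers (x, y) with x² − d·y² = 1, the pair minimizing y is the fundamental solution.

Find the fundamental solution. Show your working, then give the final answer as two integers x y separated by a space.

159 8

[19; 1,6,1,38] for √395; ℓ=4 ⇒ convergent index 3
k=0  a_k=19  p_k/q_k = 19/1
k=1  a_k=1  p_k/q_k = 20/1
k=2  a_k=6  p_k/q_k = 139/7
k=3  a_k=1  p_k/q_k = 159/8
→ (159, 8).  Check: 159²=25281, 395·8²=25280, difference 1.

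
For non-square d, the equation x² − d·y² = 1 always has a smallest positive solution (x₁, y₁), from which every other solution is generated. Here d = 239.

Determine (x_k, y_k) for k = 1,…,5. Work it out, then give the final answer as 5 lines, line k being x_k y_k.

d=239: √d = [15; 2,5,1,2,4,15,4,2,1,5,2,30] (ℓ=12, even), read p_11/q_11
k=0  a_k=15  p_k/q_k = 15/1
k=1  a_k=2  p_k/q_k = 31/2
k=2  a_k=5  p_k/q_k = 170/11
k=3  a_k=1  p_k/q_k = 201/13
k=4  a_k=2  p_k/q_k = 572/37
k=5  a_k=4  p_k/q_k = 2489/161
…
k=7  a_k=4  p_k/q_k = 154117/9969
k=8  a_k=2  p_k/q_k = 346141/22390
k=9  a_k=1  p_k/q_k = 500258/32359
k=10  a_k=5  p_k/q_k = 2847431/184185
k=11  a_k=2  p_k/q_k = 6195120/400729
→ (6195120, 400729).  Check: 6195120²=38379511814400, 239·400729²=38379511814399, difference 1.
n=2: (6195120,400729)∘(6195120,400729) = (6195120·6195120+239·400729·400729, 6195120·400729+400729·6195120) = (76759023628799,4965128484960)
n=3: (76759023628799,4965128484960)∘(6195120,400729) = (6195120·76759023628799+239·400729·4965128484960, 6195120·4965128484960+400729·76759023628799) = (951062724926484326640,61519133559490389671)
n=4: (951062724926484326640,61519133559490389671)∘(6195120,400729) = (6195120·951062724926484326640+239·400729·61519133559490389671, 6195120·61519133559490389671+400729·951062724926484326640) = (11783895416893046404284364801,762236829394135240588726080)
n=5: (11783895416893046404284364801,762236829394135240588726080)∘(6195120,400729) = (6195120·11783895416893046404284364801+239·400729·762236829394135240588726080, 6195120·762236829394135240588726080+400729·11783895416893046404284364801) = (146005292350203948217495381647615600,9444297253032328704218497935069529)

6195120 400729
76759023628799 4965128484960
951062724926484326640 61519133559490389671
11783895416893046404284364801 762236829394135240588726080
146005292350203948217495381647615600 9444297253032328704218497935069529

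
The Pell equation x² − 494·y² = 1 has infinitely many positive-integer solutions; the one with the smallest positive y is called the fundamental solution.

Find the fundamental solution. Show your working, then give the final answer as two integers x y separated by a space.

[22; 4,2,2,1,2,1,2,2,4,44] for √494; ℓ=10 ⇒ convergent index 9
step 0: (22, 1)  from 22·(1,0) + (0,1)
step 1: (89, 4)  from 4·(22,1) + (1,0)
step 2: (200, 9)  from 2·(89,4) + (22,1)
step 3: (489, 22)  from 2·(200,9) + (89,4)
step 4: (689, 31)  from 1·(489,22) + (200,9)
…
step 6: (2556, 115)  from 1·(1867,84) + (689,31)
step 7: (6979, 314)  from 2·(2556,115) + (1867,84)
step 8: (16514, 743)  from 2·(6979,314) + (2556,115)
step 9: (73035, 3286)  from 4·(16514,743) + (6979,314)
(x₁, y₁) = (73035, 3286);  73035² − 494·3286² = 1 ✓

73035 3286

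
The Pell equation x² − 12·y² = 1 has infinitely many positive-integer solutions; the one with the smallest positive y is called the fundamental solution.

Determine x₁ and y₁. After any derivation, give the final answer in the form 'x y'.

7 2

√12 = [3; 2,6, …], period ℓ=2 (even) → k=1
step 0: (3, 1)  from 3·(1,0) + (0,1)
step 1: (7, 2)  from 2·(3,1) + (1,0)
(x₁, y₁) = (7, 2);  7² − 12·2² = 1 ✓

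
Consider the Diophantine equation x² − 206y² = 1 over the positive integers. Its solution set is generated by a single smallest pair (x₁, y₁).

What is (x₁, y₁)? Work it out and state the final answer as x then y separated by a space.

√206 → a₀=14, period (2,1,5,14,5,1,2,28); ℓ=8 even so k=7
i=0: a=14 ⇒ p=14, q=1
…
i=6: a=1 ⇒ p=20998, q=1463
i=7: a=2 ⇒ p=59535, q=4148
(x₁, y₁) = (59535, 4148);  59535² − 206·4148² = 1 ✓

59535 4148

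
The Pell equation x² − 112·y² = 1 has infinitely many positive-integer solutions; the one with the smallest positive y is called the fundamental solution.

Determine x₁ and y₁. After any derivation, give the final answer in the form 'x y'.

127 12

√112 = [10; 1,1,2,1,1,20, …], period ℓ=6 (even) → k=5
step 0: (10, 1)  from 10·(1,0) + (0,1)
step 1: (11, 1)  from 1·(10,1) + (1,0)
…
step 3: (53, 5)  from 2·(21,2) + (11,1)
step 4: (74, 7)  from 1·(53,5) + (21,2)
step 5: (127, 12)  from 1·(74,7) + (53,5)
→ (127, 12).  Check: 127²=16129, 112·12²=16128, difference 1.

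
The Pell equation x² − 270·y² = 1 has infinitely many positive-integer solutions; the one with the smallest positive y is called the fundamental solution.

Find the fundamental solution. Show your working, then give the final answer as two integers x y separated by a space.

√270 → a₀=16, period (2,3,6,3,2,32); ℓ=6 even so k=5
i=0: a=16 ⇒ p=16, q=1
i=1: a=2 ⇒ p=33, q=2
…
i=4: a=3 ⇒ p=2284, q=139
i=5: a=2 ⇒ p=5291, q=322
(x₁, y₁) = (5291, 322);  5291² − 270·322² = 1 ✓

5291 322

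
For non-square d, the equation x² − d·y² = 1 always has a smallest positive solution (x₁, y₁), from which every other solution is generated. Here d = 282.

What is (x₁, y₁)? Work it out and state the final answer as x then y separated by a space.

2351 140

√282 → a₀=16, period (1,3,1,4,1,3,1,32); ℓ=8 even so k=7
k=0  a_k=16  p_k/q_k = 16/1
…
k=2  a_k=3  p_k/q_k = 67/4
…
k=4  a_k=4  p_k/q_k = 403/24
k=5  a_k=1  p_k/q_k = 487/29
k=6  a_k=3  p_k/q_k = 1864/111
k=7  a_k=1  p_k/q_k = 2351/140
→ (2351, 140).  Check: 2351²=5527201, 282·140²=5527200, difference 1.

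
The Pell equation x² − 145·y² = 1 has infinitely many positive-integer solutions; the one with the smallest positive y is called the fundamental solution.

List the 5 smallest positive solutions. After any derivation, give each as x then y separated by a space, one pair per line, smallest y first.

√145 → a₀=12, period (24); ℓ=1 odd so k=1
step 0: (12, 1)  from 12·(1,0) + (0,1)
step 1: (289, 24)  from 24·(12,1) + (1,0)
fundamental: x₁=289, y₁=24  (since 83521 − 145·576 = 1)
n=2: (289,24)∘(289,24) = (289·289+145·24·24, 289·24+24·289) = (167041,13872)
n=3: (167041,13872)∘(289,24) = (289·167041+145·24·13872, 289·13872+24·167041) = (96549409,8017992)
n=4: (96549409,8017992)∘(289,24) = (289·96549409+145·24·8017992, 289·8017992+24·96549409) = (55805391361,4634385504)
n=5: (55805391361,4634385504)∘(289,24) = (289·55805391361+145·24·4634385504, 289·4634385504+24·55805391361) = (32255419657249,2678666803320)

289 24
167041 13872
96549409 8017992
55805391361 4634385504
32255419657249 2678666803320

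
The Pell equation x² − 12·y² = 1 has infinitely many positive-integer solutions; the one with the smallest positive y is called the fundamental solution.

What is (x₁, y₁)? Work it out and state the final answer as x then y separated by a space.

d=12: √d = [3; 2,6] (ℓ=2, even), read p_1/q_1
a_0=3:  p_0=3·1+0=3,  q_0=3·0+1=1
a_1=2:  p_1=2·3+1=7,  q_1=2·1+0=2
→ (7, 2).  Check: 7²=49, 12·2²=48, difference 1.

7 2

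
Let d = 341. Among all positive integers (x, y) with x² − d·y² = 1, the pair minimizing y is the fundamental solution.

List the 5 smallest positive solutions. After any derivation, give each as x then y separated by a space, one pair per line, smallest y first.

10626551 575460
225847172311201 12230310076920
4799952989541519968951 259932027556408030380
102013890481930631287980124801 5524361894723138392975161840
2168111619829296063734843424848413751 117409826833463862093989641643997300

√341 → a₀=18, period (2,6,1,8,2,…,6,2,36); ℓ=14 even so k=13
k=0  a_k=18  p_k/q_k = 18/1
k=1  a_k=2  p_k/q_k = 37/2
k=2  a_k=6  p_k/q_k = 240/13
…
k=5  a_k=2  p_k/q_k = 5189/281
k=6  a_k=1  p_k/q_k = 7645/414
…
k=8  a_k=1  p_k/q_k = 28124/1523
k=9  a_k=2  p_k/q_k = 76727/4155
k=10  a_k=8  p_k/q_k = 641940/34763
…
k=12  a_k=6  p_k/q_k = 4953942/268271
k=13  a_k=2  p_k/q_k = 10626551/575460
(x₁, y₁) = (10626551, 575460);  10626551² − 341·575460² = 1 ✓
k=2:  x_2 = 10626551·10626551+341·575460·575460 = 225847172311201,  y_2 = 10626551·575460+575460·10626551 = 12230310076920
k=3:  x_3 = 10626551·225847172311201+341·575460·12230310076920 = 4799952989541519968951,  y_3 = 10626551·12230310076920+575460·225847172311201 = 259932027556408030380
k=4:  x_4 = 10626551·4799952989541519968951+341·575460·259932027556408030380 = 102013890481930631287980124801,  y_4 = 10626551·259932027556408030380+575460·4799952989541519968951 = 5524361894723138392975161840
k=5:  x_5 = 10626551·102013890481930631287980124801+341·575460·5524361894723138392975161840 = 2168111619829296063734843424848413751,  y_5 = 10626551·5524361894723138392975161840+575460·102013890481930631287980124801 = 117409826833463862093989641643997300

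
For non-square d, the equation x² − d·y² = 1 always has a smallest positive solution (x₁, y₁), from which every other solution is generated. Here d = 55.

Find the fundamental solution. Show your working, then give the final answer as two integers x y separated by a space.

√55 → a₀=7, period (2,2,2,14); ℓ=4 even so k=3
step 0: (7, 1)  from 7·(1,0) + (0,1)
…
step 2: (37, 5)  from 2·(15,2) + (7,1)
step 3: (89, 12)  from 2·(37,5) + (15,2)
fundamental: x₁=89, y₁=12  (since 7921 − 55·144 = 1)

89 12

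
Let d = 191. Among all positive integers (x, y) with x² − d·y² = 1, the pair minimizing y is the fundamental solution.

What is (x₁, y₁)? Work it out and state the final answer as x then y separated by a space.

√191 → a₀=13, period (1,4,1,1,3,…,4,1,26); ℓ=16 even so k=15
k=0  a_k=13  p_k/q_k = 13/1
k=1  a_k=1  p_k/q_k = 14/1
…
k=3  a_k=1  p_k/q_k = 83/6
…
k=8  a_k=13  p_k/q_k = 40217/2910
…
k=10  a_k=2  p_k/q_k = 207083/14984
k=11  a_k=3  p_k/q_k = 704682/50989
k=12  a_k=1  p_k/q_k = 911765/65973
…
k=14  a_k=4  p_k/q_k = 7377553/533821
k=15  a_k=1  p_k/q_k = 8994000/650783
→ (8994000, 650783).  Check: 8994000²=80892036000000, 191·650783²=80892035999999, difference 1.

8994000 650783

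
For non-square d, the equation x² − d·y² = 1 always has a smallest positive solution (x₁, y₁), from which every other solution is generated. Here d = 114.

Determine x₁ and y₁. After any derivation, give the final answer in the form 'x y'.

1025 96

[10; 1,2,10,2,1,20] for √114; ℓ=6 ⇒ convergent index 5
step 0: (10, 1)  from 10·(1,0) + (0,1)
step 1: (11, 1)  from 1·(10,1) + (1,0)
…
step 4: (694, 65)  from 2·(331,31) + (32,3)
step 5: (1025, 96)  from 1·(694,65) + (331,31)
fundamental: x₁=1025, y₁=96  (since 1050625 − 114·9216 = 1)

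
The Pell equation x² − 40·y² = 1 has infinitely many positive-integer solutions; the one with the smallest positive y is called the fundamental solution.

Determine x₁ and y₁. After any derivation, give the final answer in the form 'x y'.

√40 = [6; 3,12, …], period ℓ=2 (even) → k=1
i=0: a=6 ⇒ p=6, q=1
i=1: a=3 ⇒ p=19, q=3
→ (19, 3).  Check: 19²=361, 40·3²=360, difference 1.

19 3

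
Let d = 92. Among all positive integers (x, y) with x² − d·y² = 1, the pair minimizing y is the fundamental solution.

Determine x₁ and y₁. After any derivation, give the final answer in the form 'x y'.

1151 120

√92 → a₀=9, period (1,1,2,4,2,1,1,18); ℓ=8 even so k=7
i=0: a=9 ⇒ p=9, q=1
i=1: a=1 ⇒ p=10, q=1
…
i=3: a=2 ⇒ p=48, q=5
i=4: a=4 ⇒ p=211, q=22
i=5: a=2 ⇒ p=470, q=49
i=6: a=1 ⇒ p=681, q=71
i=7: a=1 ⇒ p=1151, q=120
→ (1151, 120).  Check: 1151²=1324801, 92·120²=1324800, difference 1.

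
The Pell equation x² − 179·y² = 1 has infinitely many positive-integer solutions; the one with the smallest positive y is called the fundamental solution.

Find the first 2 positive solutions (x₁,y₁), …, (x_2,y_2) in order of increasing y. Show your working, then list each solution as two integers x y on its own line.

[13; 2,1,1,1,3,…,1,2,26] for √179; ℓ=14 ⇒ convergent index 13
a_0=13:  p_0=13·1+0=13,  q_0=13·0+1=1
a_1=2:  p_1=2·13+1=27,  q_1=2·1+0=2
a_2=1:  p_2=1·27+13=40,  q_2=1·2+1=3
a_3=1:  p_3=1·40+27=67,  q_3=1·3+2=5
…
a_6=5:  p_6=5·388+107=2047,  q_6=5·29+8=153
…
a_12=1:  p_12=1·1013292+575167=1588459,  q_12=1·75737+42990=118727
a_13=2:  p_13=2·1588459+1013292=4190210,  q_13=2·118727+75737=313191
(x₁, y₁) = (4190210, 313191);  4190210² − 179·313191² = 1 ✓
k=2:  x_2 = 4190210·4190210+179·313191·313191 = 35115719688199,  y_2 = 4190210·313191+313191·4190210 = 2624672120220

4190210 313191
35115719688199 2624672120220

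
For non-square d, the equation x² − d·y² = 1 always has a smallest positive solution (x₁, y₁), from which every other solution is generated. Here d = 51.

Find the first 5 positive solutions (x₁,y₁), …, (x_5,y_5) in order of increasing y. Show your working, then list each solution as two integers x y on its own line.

√51 → a₀=7, period (7,14); ℓ=2 even so k=1
step 0: (7, 1)  from 7·(1,0) + (0,1)
step 1: (50, 7)  from 7·(7,1) + (1,0)
(x₁, y₁) = (50, 7);  50² − 51·7² = 1 ✓
(x_2, y_2) = (50·50 + 51·7·7, 50·7 + 7·50) = (4999, 700)
(x_3, y_3) = (50·4999 + 51·7·700, 50·700 + 7·4999) = (499850, 69993)
(x_4, y_4) = (50·499850 + 51·7·69993, 50·69993 + 7·499850) = (49980001, 6998600)
(x_5, y_5) = (50·49980001 + 51·7·6998600, 50·6998600 + 7·49980001) = (4997500250, 699790007)

50 7
4999 700
499850 69993
49980001 6998600
4997500250 699790007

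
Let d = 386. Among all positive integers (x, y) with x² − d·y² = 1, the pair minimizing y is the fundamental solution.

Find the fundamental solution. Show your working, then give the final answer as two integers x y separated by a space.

√386 = [19; 1,1,1,4,1,18,1,4,1,1,1,38, …], period ℓ=12 (even) → k=11
i=0: a=19 ⇒ p=19, q=1
…
i=3: a=1 ⇒ p=59, q=3
i=4: a=4 ⇒ p=275, q=14
…
i=10: a=1 ⇒ p=72163, q=3673
i=11: a=1 ⇒ p=111555, q=5678
fundamental: x₁=111555, y₁=5678  (since 12444518025 − 386·32239684 = 1)

111555 5678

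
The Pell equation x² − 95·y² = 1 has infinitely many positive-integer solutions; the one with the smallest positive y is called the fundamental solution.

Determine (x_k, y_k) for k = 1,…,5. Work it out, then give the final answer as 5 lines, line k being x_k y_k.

39 4
3041 312
237159 24332
18495361 1897584
1442400999 147987220

d=95: √d = [9; 1,2,1,18] (ℓ=4, even), read p_3/q_3
step 0: (9, 1)  from 9·(1,0) + (0,1)
step 1: (10, 1)  from 1·(9,1) + (1,0)
step 2: (29, 3)  from 2·(10,1) + (9,1)
step 3: (39, 4)  from 1·(29,3) + (10,1)
(x₁, y₁) = (39, 4);  39² − 95·4² = 1 ✓
n=2: (39,4)∘(39,4) = (39·39+95·4·4, 39·4+4·39) = (3041,312)
n=3: (3041,312)∘(39,4) = (39·3041+95·4·312, 39·312+4·3041) = (237159,24332)
n=4: (237159,24332)∘(39,4) = (39·237159+95·4·24332, 39·24332+4·237159) = (18495361,1897584)
n=5: (18495361,1897584)∘(39,4) = (39·18495361+95·4·1897584, 39·1897584+4·18495361) = (1442400999,147987220)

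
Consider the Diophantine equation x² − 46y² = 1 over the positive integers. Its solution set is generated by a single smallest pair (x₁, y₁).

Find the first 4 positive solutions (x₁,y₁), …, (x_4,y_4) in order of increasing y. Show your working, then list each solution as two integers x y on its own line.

[6; 1,3,1,1,2,6,2,1,1,3,1,12] for √46; ℓ=12 ⇒ convergent index 11
i=0: a=6 ⇒ p=6, q=1
i=1: a=1 ⇒ p=7, q=1
i=2: a=3 ⇒ p=27, q=4
i=3: a=1 ⇒ p=34, q=5
i=4: a=1 ⇒ p=61, q=9
…
i=6: a=6 ⇒ p=997, q=147
i=7: a=2 ⇒ p=2150, q=317
…
i=9: a=1 ⇒ p=5297, q=781
i=10: a=3 ⇒ p=19038, q=2807
i=11: a=1 ⇒ p=24335, q=3588
→ (24335, 3588).  Check: 24335²=592192225, 46·3588²=592192224, difference 1.
k=2:  x_2 = 24335·24335+46·3588·3588 = 1184384449,  y_2 = 24335·3588+3588·24335 = 174627960
k=3:  x_3 = 24335·1184384449+46·3588·174627960 = 57643991108495,  y_3 = 24335·174627960+3588·1184384449 = 8499142809612
k=4:  x_4 = 24335·57643991108495+46·3588·8499142809612 = 2805533046066067201,  y_4 = 24335·8499142809612+3588·57643991108495 = 413653280369188080

24335 3588
1184384449 174627960
57643991108495 8499142809612
2805533046066067201 413653280369188080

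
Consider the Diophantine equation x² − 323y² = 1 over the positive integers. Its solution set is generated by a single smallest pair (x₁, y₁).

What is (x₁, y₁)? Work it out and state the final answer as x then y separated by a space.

18 1

√323 = [17; 1,34, …], period ℓ=2 (even) → k=1
i=0: a=17 ⇒ p=17, q=1
i=1: a=1 ⇒ p=18, q=1
→ (18, 1).  Check: 18²=324, 323·1²=323, difference 1.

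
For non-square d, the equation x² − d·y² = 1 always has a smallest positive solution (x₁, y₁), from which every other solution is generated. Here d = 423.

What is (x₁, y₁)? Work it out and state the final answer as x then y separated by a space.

√423 → a₀=20, period (1,1,3,4,3,1,1,40); ℓ=8 even so k=7
a_0=20:  p_0=20·1+0=20,  q_0=20·0+1=1
a_1=1:  p_1=1·20+1=21,  q_1=1·1+0=1
…
a_4=4:  p_4=4·144+41=617,  q_4=4·7+2=30
a_5=3:  p_5=3·617+144=1995,  q_5=3·30+7=97
a_6=1:  p_6=1·1995+617=2612,  q_6=1·97+30=127
a_7=1:  p_7=1·2612+1995=4607,  q_7=1·127+97=224
→ (4607, 224).  Check: 4607²=21224449, 423·224²=21224448, difference 1.

4607 224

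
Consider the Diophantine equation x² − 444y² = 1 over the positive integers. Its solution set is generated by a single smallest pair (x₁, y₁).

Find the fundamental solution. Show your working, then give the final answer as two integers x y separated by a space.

[21; 14,42] for √444; ℓ=2 ⇒ convergent index 1
i=0: a=21 ⇒ p=21, q=1
i=1: a=14 ⇒ p=295, q=14
(x₁, y₁) = (295, 14);  295² − 444·14² = 1 ✓

295 14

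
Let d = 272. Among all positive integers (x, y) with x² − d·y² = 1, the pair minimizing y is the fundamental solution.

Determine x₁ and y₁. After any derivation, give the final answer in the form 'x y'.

[16; 2,32] for √272; ℓ=2 ⇒ convergent index 1
a_0=16:  p_0=16·1+0=16,  q_0=16·0+1=1
a_1=2:  p_1=2·16+1=33,  q_1=2·1+0=2
(x₁, y₁) = (33, 2);  33² − 272·2² = 1 ✓

33 2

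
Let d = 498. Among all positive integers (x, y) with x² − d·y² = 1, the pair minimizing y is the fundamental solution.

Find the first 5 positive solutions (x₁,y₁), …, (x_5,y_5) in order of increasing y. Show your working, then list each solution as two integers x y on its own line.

179777 8056
64639539457 2896567024
23241404969742401 1041472259739240
8356540122426119709697 374465516875386131936
3004627427155559641130652737 134640574453571113022377304

√498 → a₀=22, period (3,6,22,6,3,44); ℓ=6 even so k=5
a_0=22:  p_0=22·1+0=22,  q_0=22·0+1=1
…
a_4=6:  p_4=6·9395+424=56794,  q_4=6·421+19=2545
a_5=3:  p_5=3·56794+9395=179777,  q_5=3·2545+421=8056
fundamental: x₁=179777, y₁=8056  (since 32319769729 − 498·64899136 = 1)
n=2: (179777,8056)∘(179777,8056) = (179777·179777+498·8056·8056, 179777·8056+8056·179777) = (64639539457,2896567024)
n=3: (64639539457,2896567024)∘(179777,8056) = (179777·64639539457+498·8056·2896567024, 179777·2896567024+8056·64639539457) = (23241404969742401,1041472259739240)
n=4: (23241404969742401,1041472259739240)∘(179777,8056) = (179777·23241404969742401+498·8056·1041472259739240, 179777·1041472259739240+8056·23241404969742401) = (8356540122426119709697,374465516875386131936)
n=5: (8356540122426119709697,374465516875386131936)∘(179777,8056) = (179777·8356540122426119709697+498·8056·374465516875386131936, 179777·374465516875386131936+8056·8356540122426119709697) = (3004627427155559641130652737,134640574453571113022377304)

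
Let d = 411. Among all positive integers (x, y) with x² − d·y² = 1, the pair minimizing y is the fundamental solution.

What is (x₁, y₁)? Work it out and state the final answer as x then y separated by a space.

49730 2453

√411 → a₀=20, period (3,1,1,1,19,1,1,1,3,40); ℓ=10 even so k=9
k=0  a_k=20  p_k/q_k = 20/1
k=1  a_k=3  p_k/q_k = 61/3
…
k=3  a_k=1  p_k/q_k = 142/7
…
k=6  a_k=1  p_k/q_k = 4602/227
…
k=8  a_k=1  p_k/q_k = 13583/670
k=9  a_k=3  p_k/q_k = 49730/2453
→ (49730, 2453).  Check: 49730²=2473072900, 411·2453²=2473072899, difference 1.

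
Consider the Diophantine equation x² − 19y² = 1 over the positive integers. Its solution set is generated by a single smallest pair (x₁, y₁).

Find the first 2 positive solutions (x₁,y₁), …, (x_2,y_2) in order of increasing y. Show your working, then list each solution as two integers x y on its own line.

√19 → a₀=4, period (2,1,3,1,2,8); ℓ=6 even so k=5
step 0: (4, 1)  from 4·(1,0) + (0,1)
step 1: (9, 2)  from 2·(4,1) + (1,0)
step 2: (13, 3)  from 1·(9,2) + (4,1)
…
step 4: (61, 14)  from 1·(48,11) + (13,3)
step 5: (170, 39)  from 2·(61,14) + (48,11)
fundamental: x₁=170, y₁=39  (since 28900 − 19·1521 = 1)
(x_2, y_2) = (170·170 + 19·39·39, 170·39 + 39·170) = (57799, 13260)

170 39
57799 13260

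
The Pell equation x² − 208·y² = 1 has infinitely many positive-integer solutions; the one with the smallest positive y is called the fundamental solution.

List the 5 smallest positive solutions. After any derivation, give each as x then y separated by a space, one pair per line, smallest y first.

d=208: √d = [14; 2,2,1,2,2,28] (ℓ=6, even), read p_5/q_5
i=0: a=14 ⇒ p=14, q=1
…
i=2: a=2 ⇒ p=72, q=5
…
i=4: a=2 ⇒ p=274, q=19
i=5: a=2 ⇒ p=649, q=45
fundamental: x₁=649, y₁=45  (since 421201 − 208·2025 = 1)
(x_2, y_2) = (649·649 + 208·45·45, 649·45 + 45·649) = (842401, 58410)
(x_3, y_3) = (649·842401 + 208·45·58410, 649·58410 + 45·842401) = (1093435849, 75816135)
(x_4, y_4) = (649·1093435849 + 208·45·75816135, 649·75816135 + 45·1093435849) = (1419278889601, 98409284820)
(x_5, y_5) = (649·1419278889601 + 208·45·98409284820, 649·98409284820 + 45·1419278889601) = (1842222905266249, 127735175880225)

649 45
842401 58410
1093435849 75816135
1419278889601 98409284820
1842222905266249 127735175880225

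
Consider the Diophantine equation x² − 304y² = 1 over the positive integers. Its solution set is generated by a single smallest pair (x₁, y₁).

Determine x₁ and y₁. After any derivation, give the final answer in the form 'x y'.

57799 3315

[17; 2,3,2,1,1,1,1,1,2,3,2,34] for √304; ℓ=12 ⇒ convergent index 11
step 0: (17, 1)  from 17·(1,0) + (0,1)
…
step 3: (279, 16)  from 2·(122,7) + (35,2)
step 4: (401, 23)  from 1·(279,16) + (122,7)
…
step 7: (1761, 101)  from 1·(1081,62) + (680,39)
…
step 9: (7445, 427)  from 2·(2842,163) + (1761,101)
step 10: (25177, 1444)  from 3·(7445,427) + (2842,163)
step 11: (57799, 3315)  from 2·(25177,1444) + (7445,427)
(x₁, y₁) = (57799, 3315);  57799² − 304·3315² = 1 ✓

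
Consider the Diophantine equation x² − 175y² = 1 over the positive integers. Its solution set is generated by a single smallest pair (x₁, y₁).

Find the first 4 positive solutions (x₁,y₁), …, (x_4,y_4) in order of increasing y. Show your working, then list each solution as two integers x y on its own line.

d=175: √d = [13; 4,2,1,2,4,26] (ℓ=6, even), read p_5/q_5
i=0: a=13 ⇒ p=13, q=1
…
i=2: a=2 ⇒ p=119, q=9
i=3: a=1 ⇒ p=172, q=13
i=4: a=2 ⇒ p=463, q=35
i=5: a=4 ⇒ p=2024, q=153
(x₁, y₁) = (2024, 153);  2024² − 175·153² = 1 ✓
n=2: (2024,153)∘(2024,153) = (2024·2024+175·153·153, 2024·153+153·2024) = (8193151,619344)
n=3: (8193151,619344)∘(2024,153) = (2024·8193151+175·153·619344, 2024·619344+153·8193151) = (33165873224,2507104359)
n=4: (33165873224,2507104359)∘(2024,153) = (2024·33165873224+175·153·2507104359, 2024·2507104359+153·33165873224) = (134255446617601,10148757825888)

2024 153
8193151 619344
33165873224 2507104359
134255446617601 10148757825888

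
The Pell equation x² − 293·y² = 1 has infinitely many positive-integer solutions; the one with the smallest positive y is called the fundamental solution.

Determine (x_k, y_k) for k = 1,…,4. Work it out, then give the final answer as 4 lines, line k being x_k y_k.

12320649 719780
303596783562401 17736313474440
7481018815602612315849 437045785745090703340
184342013978870716056521769601 10769375446188914321717060880

√293 → a₀=17, period (8,1,1,8,34); ℓ=5 odd so k=9
step 0: (17, 1)  from 17·(1,0) + (0,1)
step 1: (137, 8)  from 8·(17,1) + (1,0)
…
step 7: (764593, 44668)  from 1·(679914,39721) + (84679,4947)
step 8: (1444507, 84389)  from 1·(764593,44668) + (679914,39721)
step 9: (12320649, 719780)  from 8·(1444507,84389) + (764593,44668)
(x₁, y₁) = (12320649, 719780);  12320649² − 293·719780² = 1 ✓
n=2: (12320649,719780)∘(12320649,719780) = (12320649·12320649+293·719780·719780, 12320649·719780+719780·12320649) = (303596783562401,17736313474440)
n=3: (303596783562401,17736313474440)∘(12320649,719780) = (12320649·303596783562401+293·719780·17736313474440, 12320649·17736313474440+719780·303596783562401) = (7481018815602612315849,437045785745090703340)
n=4: (7481018815602612315849,437045785745090703340)∘(12320649,719780) = (12320649·7481018815602612315849+293·719780·437045785745090703340, 12320649·437045785745090703340+719780·7481018815602612315849) = (184342013978870716056521769601,10769375446188914321717060880)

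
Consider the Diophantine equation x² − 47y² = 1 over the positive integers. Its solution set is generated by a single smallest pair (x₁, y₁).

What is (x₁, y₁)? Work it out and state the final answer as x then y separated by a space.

√47 → a₀=6, period (1,5,1,12); ℓ=4 even so k=3
i=0: a=6 ⇒ p=6, q=1
i=1: a=1 ⇒ p=7, q=1
i=2: a=5 ⇒ p=41, q=6
i=3: a=1 ⇒ p=48, q=7
→ (48, 7).  Check: 48²=2304, 47·7²=2303, difference 1.

48 7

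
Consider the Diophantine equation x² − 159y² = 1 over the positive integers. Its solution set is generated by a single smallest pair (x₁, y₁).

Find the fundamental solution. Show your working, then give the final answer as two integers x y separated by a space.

1324 105

√159 = [12; 1,1,1,1,3,1,1,1,1,24, …], period ℓ=10 (even) → k=9
k=0  a_k=12  p_k/q_k = 12/1
…
k=6  a_k=1  p_k/q_k = 290/23
k=7  a_k=1  p_k/q_k = 517/41
k=8  a_k=1  p_k/q_k = 807/64
k=9  a_k=1  p_k/q_k = 1324/105
(x₁, y₁) = (1324, 105);  1324² − 159·105² = 1 ✓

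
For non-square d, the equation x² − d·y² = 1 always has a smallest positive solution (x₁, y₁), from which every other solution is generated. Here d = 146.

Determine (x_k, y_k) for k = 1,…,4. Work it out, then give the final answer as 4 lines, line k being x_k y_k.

d=146: √d = [12; 12,24] (ℓ=2, even), read p_1/q_1
i=0: a=12 ⇒ p=12, q=1
i=1: a=12 ⇒ p=145, q=12
fundamental: x₁=145, y₁=12  (since 21025 − 146·144 = 1)
(145+12√146)^2 = 42049 + 3480√146
(145+12√146)^3 = 12194065 + 1009188√146
(145+12√146)^4 = 3536236801 + 292661040√146

145 12
42049 3480
12194065 1009188
3536236801 292661040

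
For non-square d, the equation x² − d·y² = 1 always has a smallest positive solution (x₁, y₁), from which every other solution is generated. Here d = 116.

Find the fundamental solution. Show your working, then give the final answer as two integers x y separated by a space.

d=116: √d = [10; 1,3,2,1,4,1,2,3,1,20] (ℓ=10, even), read p_9/q_9
k=0  a_k=10  p_k/q_k = 10/1
k=1  a_k=1  p_k/q_k = 11/1
…
k=4  a_k=1  p_k/q_k = 140/13
k=5  a_k=4  p_k/q_k = 657/61
k=6  a_k=1  p_k/q_k = 797/74
…
k=8  a_k=3  p_k/q_k = 7550/701
k=9  a_k=1  p_k/q_k = 9801/910
fundamental: x₁=9801, y₁=910  (since 96059601 − 116·828100 = 1)

9801 910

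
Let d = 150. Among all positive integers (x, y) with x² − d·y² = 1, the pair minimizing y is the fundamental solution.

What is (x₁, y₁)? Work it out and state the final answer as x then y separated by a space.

49 4

[12; 4,24] for √150; ℓ=2 ⇒ convergent index 1
k=0  a_k=12  p_k/q_k = 12/1
k=1  a_k=4  p_k/q_k = 49/4
fundamental: x₁=49, y₁=4  (since 2401 − 150·16 = 1)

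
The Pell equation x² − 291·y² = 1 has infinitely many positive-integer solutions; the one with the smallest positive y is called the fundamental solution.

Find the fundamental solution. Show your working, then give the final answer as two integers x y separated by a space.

290 17

√291 → a₀=17, period (17,34); ℓ=2 even so k=1
i=0: a=17 ⇒ p=17, q=1
i=1: a=17 ⇒ p=290, q=17
(x₁, y₁) = (290, 17);  290² − 291·17² = 1 ✓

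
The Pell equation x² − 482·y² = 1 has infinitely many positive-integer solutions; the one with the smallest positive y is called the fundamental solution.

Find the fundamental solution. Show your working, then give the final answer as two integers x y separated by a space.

√482 → a₀=21, period (1,20,1,42); ℓ=4 even so k=3
i=0: a=21 ⇒ p=21, q=1
i=1: a=1 ⇒ p=22, q=1
i=2: a=20 ⇒ p=461, q=21
i=3: a=1 ⇒ p=483, q=22
→ (483, 22).  Check: 483²=233289, 482·22²=233288, difference 1.

483 22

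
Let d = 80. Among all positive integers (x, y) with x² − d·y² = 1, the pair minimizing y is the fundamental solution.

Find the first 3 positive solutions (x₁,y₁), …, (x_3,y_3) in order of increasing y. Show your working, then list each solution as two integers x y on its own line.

[8; 1,16] for √80; ℓ=2 ⇒ convergent index 1
a_0=8:  p_0=8·1+0=8,  q_0=8·0+1=1
a_1=1:  p_1=1·8+1=9,  q_1=1·1+0=1
fundamental: x₁=9, y₁=1  (since 81 − 80·1 = 1)
n=2: (9,1)∘(9,1) = (9·9+80·1·1, 9·1+1·9) = (161,18)
n=3: (161,18)∘(9,1) = (9·161+80·1·18, 9·18+1·161) = (2889,323)

9 1
161 18
2889 323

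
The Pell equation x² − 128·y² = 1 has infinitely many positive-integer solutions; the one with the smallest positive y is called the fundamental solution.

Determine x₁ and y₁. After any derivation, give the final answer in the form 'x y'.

577 51

√128 = [11; 3,5,3,22, …], period ℓ=4 (even) → k=3
i=0: a=11 ⇒ p=11, q=1
i=1: a=3 ⇒ p=34, q=3
i=2: a=5 ⇒ p=181, q=16
i=3: a=3 ⇒ p=577, q=51
fundamental: x₁=577, y₁=51  (since 332929 − 128·2601 = 1)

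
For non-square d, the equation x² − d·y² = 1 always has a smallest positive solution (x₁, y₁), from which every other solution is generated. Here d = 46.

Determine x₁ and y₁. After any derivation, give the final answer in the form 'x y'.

24335 3588

[6; 1,3,1,1,2,6,2,1,1,3,1,12] for √46; ℓ=12 ⇒ convergent index 11
i=0: a=6 ⇒ p=6, q=1
i=1: a=1 ⇒ p=7, q=1
…
i=8: a=1 ⇒ p=3147, q=464
…
i=10: a=3 ⇒ p=19038, q=2807
i=11: a=1 ⇒ p=24335, q=3588
→ (24335, 3588).  Check: 24335²=592192225, 46·3588²=592192224, difference 1.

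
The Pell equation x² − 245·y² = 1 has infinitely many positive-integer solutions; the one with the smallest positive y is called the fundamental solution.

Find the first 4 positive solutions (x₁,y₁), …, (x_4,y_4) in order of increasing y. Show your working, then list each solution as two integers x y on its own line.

√245 → a₀=15, period (1,1,1,7,6,7,1,1,1,30); ℓ=10 even so k=9
step 0: (15, 1)  from 15·(1,0) + (0,1)
step 1: (16, 1)  from 1·(15,1) + (1,0)
step 2: (31, 2)  from 1·(16,1) + (15,1)
…
step 4: (360, 23)  from 7·(47,3) + (31,2)
step 5: (2207, 141)  from 6·(360,23) + (47,3)
step 6: (15809, 1010)  from 7·(2207,141) + (360,23)
step 7: (18016, 1151)  from 1·(15809,1010) + (2207,141)
step 8: (33825, 2161)  from 1·(18016,1151) + (15809,1010)
step 9: (51841, 3312)  from 1·(33825,2161) + (18016,1151)
fundamental: x₁=51841, y₁=3312  (since 2687489281 − 245·10969344 = 1)
(51841+3312√245)^2 = 5374978561 + 343394784√245
(51841+3312√245)^3 = 557288527109761 + 35603857991376√245
(51841+3312√245)^4 = 57780789062419261441 + 3691479203918451648√245

51841 3312
5374978561 343394784
557288527109761 35603857991376
57780789062419261441 3691479203918451648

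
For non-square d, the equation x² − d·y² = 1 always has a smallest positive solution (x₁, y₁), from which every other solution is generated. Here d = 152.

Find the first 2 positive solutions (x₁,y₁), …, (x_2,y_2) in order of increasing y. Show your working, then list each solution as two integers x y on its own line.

37 3
2737 222

√152 → a₀=12, period (3,24); ℓ=2 even so k=1
i=0: a=12 ⇒ p=12, q=1
i=1: a=3 ⇒ p=37, q=3
fundamental: x₁=37, y₁=3  (since 1369 − 152·9 = 1)
k=2:  x_2 = 37·37+152·3·3 = 2737,  y_2 = 37·3+3·37 = 222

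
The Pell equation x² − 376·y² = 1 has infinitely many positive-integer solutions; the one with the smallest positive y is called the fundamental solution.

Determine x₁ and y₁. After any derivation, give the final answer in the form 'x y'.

2143295 110532

√376 = [19; 2,1,1,3,1,…,1,2,38, …], period ℓ=16 (even) → k=15
k=0  a_k=19  p_k/q_k = 19/1
k=1  a_k=2  p_k/q_k = 39/2
…
k=3  a_k=1  p_k/q_k = 97/5
…
k=5  a_k=1  p_k/q_k = 446/23
k=6  a_k=2  p_k/q_k = 1241/64
…
k=8  a_k=4  p_k/q_k = 12953/668
k=9  a_k=2  p_k/q_k = 28834/1487
k=10  a_k=2  p_k/q_k = 70621/3642
k=11  a_k=1  p_k/q_k = 99455/5129
k=12  a_k=3  p_k/q_k = 368986/19029
k=13  a_k=1  p_k/q_k = 468441/24158
k=14  a_k=1  p_k/q_k = 837427/43187
k=15  a_k=2  p_k/q_k = 2143295/110532
→ (2143295, 110532).  Check: 2143295²=4593713457025, 376·110532²=4593713457024, difference 1.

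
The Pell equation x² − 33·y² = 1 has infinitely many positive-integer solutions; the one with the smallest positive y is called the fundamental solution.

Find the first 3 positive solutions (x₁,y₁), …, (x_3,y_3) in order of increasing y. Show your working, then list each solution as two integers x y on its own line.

√33 = [5; 1,2,1,10, …], period ℓ=4 (even) → k=3
i=0: a=5 ⇒ p=5, q=1
i=1: a=1 ⇒ p=6, q=1
i=2: a=2 ⇒ p=17, q=3
i=3: a=1 ⇒ p=23, q=4
→ (23, 4).  Check: 23²=529, 33·4²=528, difference 1.
(23+4√33)^2 = 1057 + 184√33
(23+4√33)^3 = 48599 + 8460√33

23 4
1057 184
48599 8460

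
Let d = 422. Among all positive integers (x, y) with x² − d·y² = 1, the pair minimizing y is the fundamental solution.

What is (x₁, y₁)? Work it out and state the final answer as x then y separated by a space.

√422 → a₀=20, period (1,1,5,2,1,…,1,1,40); ℓ=14 even so k=13
step 0: (20, 1)  from 20·(1,0) + (0,1)
…
step 2: (41, 2)  from 1·(21,1) + (20,1)
step 3: (226, 11)  from 5·(41,2) + (21,1)
…
step 5: (719, 35)  from 1·(493,24) + (226,11)
step 6: (2650, 129)  from 3·(719,35) + (493,24)
step 7: (53719, 2615)  from 20·(2650,129) + (719,35)
step 8: (163807, 7974)  from 3·(53719,2615) + (2650,129)
step 9: (217526, 10589)  from 1·(163807,7974) + (53719,2615)
step 10: (598859, 29152)  from 2·(217526,10589) + (163807,7974)
step 11: (3211821, 156349)  from 5·(598859,29152) + (217526,10589)
step 12: (3810680, 185501)  from 1·(3211821,156349) + (598859,29152)
step 13: (7022501, 341850)  from 1·(3810680,185501) + (3211821,156349)
(x₁, y₁) = (7022501, 341850);  7022501² − 422·341850² = 1 ✓

7022501 341850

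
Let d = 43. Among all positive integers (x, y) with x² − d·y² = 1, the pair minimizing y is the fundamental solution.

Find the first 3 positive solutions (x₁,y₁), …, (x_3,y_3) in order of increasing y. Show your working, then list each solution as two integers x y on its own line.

3482 531
24248647 3697884
168867574226 25752063645

√43 → a₀=6, period (1,1,3,1,5,1,3,1,1,12); ℓ=10 even so k=9
step 0: (6, 1)  from 6·(1,0) + (0,1)
step 1: (7, 1)  from 1·(6,1) + (1,0)
step 2: (13, 2)  from 1·(7,1) + (6,1)
step 3: (46, 7)  from 3·(13,2) + (7,1)
…
step 5: (341, 52)  from 5·(59,9) + (46,7)
step 6: (400, 61)  from 1·(341,52) + (59,9)
step 7: (1541, 235)  from 3·(400,61) + (341,52)
step 8: (1941, 296)  from 1·(1541,235) + (400,61)
step 9: (3482, 531)  from 1·(1941,296) + (1541,235)
fundamental: x₁=3482, y₁=531  (since 12124324 − 43·281961 = 1)
(x_2, y_2) = (3482·3482 + 43·531·531, 3482·531 + 531·3482) = (24248647, 3697884)
(x_3, y_3) = (3482·24248647 + 43·531·3697884, 3482·3697884 + 531·24248647) = (168867574226, 25752063645)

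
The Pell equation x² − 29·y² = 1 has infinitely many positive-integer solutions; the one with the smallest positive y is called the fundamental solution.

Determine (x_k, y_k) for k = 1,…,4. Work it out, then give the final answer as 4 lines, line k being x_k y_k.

[5; 2,1,1,2,10] for √29; ℓ=5 ⇒ convergent index 9
a_0=5:  p_0=5·1+0=5,  q_0=5·0+1=1
a_1=2:  p_1=2·5+1=11,  q_1=2·1+0=2
…
a_3=1:  p_3=1·16+11=27,  q_3=1·3+2=5
a_4=2:  p_4=2·27+16=70,  q_4=2·5+3=13
a_5=10:  p_5=10·70+27=727,  q_5=10·13+5=135
a_6=2:  p_6=2·727+70=1524,  q_6=2·135+13=283
a_7=1:  p_7=1·1524+727=2251,  q_7=1·283+135=418
a_8=1:  p_8=1·2251+1524=3775,  q_8=1·418+283=701
a_9=2:  p_9=2·3775+2251=9801,  q_9=2·701+418=1820
fundamental: x₁=9801, y₁=1820  (since 96059601 − 29·3312400 = 1)
(9801+1820√29)^2 = 192119201 + 35675640√29
(9801+1820√29)^3 = 3765920568201 + 699313893460√29
(9801+1820√29)^4 = 73819574785756801 + 13707950903927280√29

9801 1820
192119201 35675640
3765920568201 699313893460
73819574785756801 13707950903927280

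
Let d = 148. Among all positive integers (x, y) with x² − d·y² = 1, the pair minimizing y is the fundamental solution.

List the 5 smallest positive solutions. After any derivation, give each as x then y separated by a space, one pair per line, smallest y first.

73 6
10657 876
1555849 127890
227143297 18671064
33161365513 2725847454

d=148: √d = [12; 6,24] (ℓ=2, even), read p_1/q_1
step 0: (12, 1)  from 12·(1,0) + (0,1)
step 1: (73, 6)  from 6·(12,1) + (1,0)
fundamental: x₁=73, y₁=6  (since 5329 − 148·36 = 1)
k=2:  x_2 = 73·73+148·6·6 = 10657,  y_2 = 73·6+6·73 = 876
k=3:  x_3 = 73·10657+148·6·876 = 1555849,  y_3 = 73·876+6·10657 = 127890
k=4:  x_4 = 73·1555849+148·6·127890 = 227143297,  y_4 = 73·127890+6·1555849 = 18671064
k=5:  x_5 = 73·227143297+148·6·18671064 = 33161365513,  y_5 = 73·18671064+6·227143297 = 2725847454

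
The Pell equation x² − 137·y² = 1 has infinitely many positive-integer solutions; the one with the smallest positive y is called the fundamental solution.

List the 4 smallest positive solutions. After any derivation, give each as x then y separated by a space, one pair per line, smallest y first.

√137 = [11; 1,2,2,1,1,2,2,1,22, …], period ℓ=9 (odd) → k=17
k=0  a_k=11  p_k/q_k = 11/1
…
k=3  a_k=2  p_k/q_k = 82/7
k=4  a_k=1  p_k/q_k = 117/10
…
k=6  a_k=2  p_k/q_k = 515/44
k=7  a_k=2  p_k/q_k = 1229/105
…
k=9  a_k=22  p_k/q_k = 39597/3383
…
k=11  a_k=2  p_k/q_k = 122279/10447
k=12  a_k=2  p_k/q_k = 285899/24426
k=13  a_k=1  p_k/q_k = 408178/34873
k=14  a_k=1  p_k/q_k = 694077/59299
…
k=16  a_k=2  p_k/q_k = 4286741/366241
k=17  a_k=1  p_k/q_k = 6083073/519712
→ (6083073, 519712).  Check: 6083073²=37003777123329, 137·519712²=37003777123328, difference 1.
k=2:  x_2 = 6083073·6083073+137·519712·519712 = 74007554246657,  y_2 = 6083073·519712+519712·6083073 = 6322892069952
k=3:  x_3 = 6083073·74007554246657+137·519712·6322892069952 = 900386710067742990849,  y_3 = 6083073·6322892069952+519712·74007554246657 = 76925228065277725280
k=4:  x_4 = 6083073·900386710067742990849+137·519712·76925228065277725280 = 10954236171143757109591351297,  y_4 = 6083073·76925228065277725280+519712·900386710067742990849 = 935883555725460013412300928

6083073 519712
74007554246657 6322892069952
900386710067742990849 76925228065277725280
10954236171143757109591351297 935883555725460013412300928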